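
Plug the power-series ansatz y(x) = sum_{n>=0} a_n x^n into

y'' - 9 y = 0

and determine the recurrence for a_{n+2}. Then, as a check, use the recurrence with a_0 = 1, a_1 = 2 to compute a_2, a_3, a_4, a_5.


Substitute y = sum_n a_n x^n into y'' + (const) y = 0.
y''(x) = sum_{n>=0} (n+2)(n+1) a_{n+2} x^n.
The ODE becomes sum_n [(n+2)(n+1) a_{n+2} - 9 a_n] x^n = 0.
Setting each coefficient to zero gives the recurrence:
  (n+2)(n+1) a_{n+2} - 9 a_n = 0,
  a_{n+2} = 9 / ((n+1)(n+2)) a_n.

Check with a_0 = 1, a_1 = 2 (apply the recurrence for n = 0, 1, 2, 3): a_0 = 1, a_1 = 2, a_2 = 9/2, a_3 = 3, a_4 = 27/8, a_5 = 27/20.

a_{n+2} = 9/((n+1)(n+2)) * a_n; check: a_0 = 1, a_1 = 2, a_2 = 9/2, a_3 = 3, a_4 = 27/8, a_5 = 27/20


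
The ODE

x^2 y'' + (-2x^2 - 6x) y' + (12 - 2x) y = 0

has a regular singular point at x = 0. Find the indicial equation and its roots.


Divide by x^2 to reach normal form y'' + P_1(x) y' + P_2(x) y = 0 with P_1(x) = -2 - 6/x and P_2(x) = -2/x + 12/x^2.
x = 0 is a singular point because the y'-coefficient -2 - 6/x has a pole at x = 0 and the y-coefficient -2/x + 12/x^2 has a pole at x = 0.
It is a regular singular point because x P_1(x) = p(x) = -2x - 6 and x^2 P_2(x) = q(x) = 12 - 2x are polynomials, hence analytic at x = 0.
p(0) = -6,  q(0) = 12.
Indicial equation: r(r-1) + p(0) r + q(0) = 0, i.e. r^2 + (p(0) - 1) r + q(0) = 0, i.e. r^2 - 7 r + 12 = 0.
Discriminant: (-7)^2 - 4(12) = 1, so r = (7 ± 1)/2.
Solving: r_1 = 4, r_2 = 3.

indicial: r^2 - 7 r + 12 = 0; roots r_1 = 4, r_2 = 3


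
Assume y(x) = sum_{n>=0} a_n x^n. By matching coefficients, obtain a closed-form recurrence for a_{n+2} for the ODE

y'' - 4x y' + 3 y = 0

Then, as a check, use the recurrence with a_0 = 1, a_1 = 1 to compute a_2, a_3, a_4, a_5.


Substitute y = sum_n a_n x^n.
y''(x) has coefficient (n+2)(n+1) a_{n+2} at x^n;
-4 x y'(x) has coefficient -4 n a_n at x^n (shift);
3 y(x) has coefficient 3 a_n at x^n.
Matching x^n: (n+2)(n+1) a_{n+2} + (-4n + 3) a_n = 0.
Thus a_{n+2} = (4n - 3) / ((n+1)(n+2)) * a_n.

Check with a_0 = 1, a_1 = 1 (apply the recurrence for n = 0, 1, 2, 3): a_0 = 1, a_1 = 1, a_2 = -3/2, a_3 = 1/6, a_4 = -5/8, a_5 = 3/40.

a_(n+2) = (4n - 3) / ((n+1)(n+2)) * a_n; check: a_0 = 1, a_1 = 1, a_2 = -3/2, a_3 = 1/6, a_4 = -5/8, a_5 = 3/40


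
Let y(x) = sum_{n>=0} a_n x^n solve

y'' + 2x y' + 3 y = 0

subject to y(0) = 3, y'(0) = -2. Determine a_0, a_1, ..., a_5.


Ansatz: y(x) = sum_{n>=0} a_n x^n, so y'(x) = sum_{n>=1} n a_n x^(n-1) and y''(x) = sum_{n>=2} n(n-1) a_n x^(n-2).
Substitute into P(x) y'' + Q(x) y' + R(x) y = 0 with P(x) = 1, Q(x) = 2x, R(x) = 3, and match powers of x.
Initial conditions: a_0 = 3, a_1 = -2.
Setting the coefficient of each power of x to zero and solving order by order (substituting the coefficients already found):
  x^0: 2 a_2 + 3 a_0 = 0  ->  2 a_2 = -3 a_0 = -9  ->  a_2 = -9/2
  x^1: 6 a_3 + 5 a_1 = 0  ->  6 a_3 = -5 a_1 = 10  ->  a_3 = 5/3
  x^2: 12 a_4 + 7 a_2 = 0  ->  12 a_4 = -7 a_2 = 63/2  ->  a_4 = 21/8
  x^3: 20 a_5 + 9 a_3 = 0  ->  20 a_5 = -9 a_3 = -15  ->  a_5 = -3/4
Truncated series: y(x) = 3 - 2 x - (9/2) x^2 + (5/3) x^3 + (21/8) x^4 - (3/4) x^5 + O(x^6).

a_0 = 3; a_1 = -2; a_2 = -9/2; a_3 = 5/3; a_4 = 21/8; a_5 = -3/4


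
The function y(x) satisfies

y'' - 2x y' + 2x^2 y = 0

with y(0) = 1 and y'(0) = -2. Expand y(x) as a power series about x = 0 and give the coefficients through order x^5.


Ansatz: y(x) = sum_{n>=0} a_n x^n, so y'(x) = sum_{n>=1} n a_n x^(n-1) and y''(x) = sum_{n>=2} n(n-1) a_n x^(n-2).
Substitute into P(x) y'' + Q(x) y' + R(x) y = 0 with P(x) = 1, Q(x) = -2x, R(x) = 2x^2, and match powers of x.
Initial conditions: a_0 = 1, a_1 = -2.
Setting the coefficient of each power of x to zero and solving order by order (substituting the coefficients already found):
  x^0: 2 a_2 = 0  ->  a_2 = 0
  x^1: 6 a_3 - 2 a_1 = 0  ->  6 a_3 = 2 a_1 = -4  ->  a_3 = -2/3
  x^2: 12 a_4 - 4 a_2 + 2 a_0 = 0  ->  12 a_4 = 4 a_2 - 2 a_0 = -2  ->  a_4 = -1/6
  x^3: 20 a_5 - 6 a_3 + 2 a_1 = 0  ->  20 a_5 = 6 a_3 - 2 a_1 = 0  ->  a_5 = 0
Truncated series: y(x) = 1 - 2 x - (2/3) x^3 - (1/6) x^4 + O(x^6).

a_0 = 1; a_1 = -2; a_2 = 0; a_3 = -2/3; a_4 = -1/6; a_5 = 0


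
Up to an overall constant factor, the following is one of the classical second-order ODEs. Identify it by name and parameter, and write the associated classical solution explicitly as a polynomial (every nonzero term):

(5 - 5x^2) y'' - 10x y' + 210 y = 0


All three coefficients share the factor 5; dividing through by 5 gives  (1 - x^2) y'' - 2x y' + 42 y = 0.
This matches the Legendre equation (1 - x^2) y'' - 2x y' + n(n+1) y = 0 (note the -2x y' term) with n(n+1) = 42, so n = 6; the polynomial solution is P_6(x).
With y = sum_k a_k x^k, matching x^k gives (k+2)(k+1) a_{k+2} = [k(k+1) - n(n+1)] a_k = (k - 6)(k + 7) a_k. The right side vanishes at k = 6, so the series with the parity of 6 terminates at degree 6.
Standard normalization (P_n(1) = 1): leading coefficient (2n)!/(2^n (n!)^2) = 479001600/(64*518400) = 231/16, so a_6 = 231/16. Work downward with a_k = (k+1)(k+2) a_{k+2} / ((k - 6)(k + 7)):
  a_4 = (5)(6)(231/16) / ((4 - 6)(4 + 7)) = (3465/8)/(-22) = -315/16
  a_2 = (3)(4)(-315/16) / ((2 - 6)(2 + 7)) = (-945/4)/(-36) = 105/16
  a_0 = (1)(2)(105/16) / ((0 - 6)(0 + 7)) = (105/8)/(-42) = -5/16
Hence P_6(x) = 231 x^6/16 - 315 x^4/16 + 105 x^2/16 - 5/16.

P_6(x); series = 231 x^6/16 - 315 x^4/16 + 105 x^2/16 - 5/16


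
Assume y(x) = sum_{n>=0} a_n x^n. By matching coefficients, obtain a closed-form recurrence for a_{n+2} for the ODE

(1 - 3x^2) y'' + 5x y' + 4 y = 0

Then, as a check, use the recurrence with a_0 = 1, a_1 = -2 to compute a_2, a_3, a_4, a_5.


Substitute y = sum_n a_n x^n.
(1 - 3 x^2) y'' contributes (n+2)(n+1) a_{n+2} - 3 n(n-1) a_n at x^n.
5 x y'(x) contributes 5 n a_n at x^n.
4 y(x) contributes 4 a_n at x^n.
Matching x^n: (n+2)(n+1) a_{n+2} + (-3 n(n-1) + 5 n + 4) a_n = 0.
Thus a_{n+2} = (3 n(n-1) - 5 n - 4) / ((n+1)(n+2)) * a_n.

Check with a_0 = 1, a_1 = -2 (apply the recurrence for n = 0, 1, 2, 3): a_0 = 1, a_1 = -2, a_2 = -2, a_3 = 3, a_4 = 4/3, a_5 = -3/20.

a_(n+2) = (3 n(n-1) - 5 n - 4) / ((n+1)(n+2)) * a_n; check: a_0 = 1, a_1 = -2, a_2 = -2, a_3 = 3, a_4 = 4/3, a_5 = -3/20


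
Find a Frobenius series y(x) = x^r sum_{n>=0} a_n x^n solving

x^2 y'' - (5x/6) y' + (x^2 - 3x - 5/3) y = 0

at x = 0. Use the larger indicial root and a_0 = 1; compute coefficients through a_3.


Write in Frobenius form y'' + (p(x)/x) y' + (q(x)/x^2) y = 0:
  p(x) = -5/6,  q(x) = x^2 - 3x - 5/3.
Indicial equation: r(r-1) + (-5/6) r + (-5/3) = 0 -> roots r_1 = 5/2, r_2 = -2/3.
Take r = r_1 = 5/2. Let y(x) = x^r sum_{n>=0} a_n x^n with a_0 = 1.
Substitute y = x^r sum a_n x^n and match x^{r+n}. The recurrence is
  D(n) a_n - 3 a_{n-1} + 1 a_{n-2} = 0,  where D(n) = (r+n)(r+n-1) + (-5/6)(r+n) + (-5/3).
  a_n = [3 a_{n-1} - 1 a_{n-2}] / D(n).
Since the indicial polynomial factors as (r - r_1)(r - r_2), D(n) = (r_1 + n - r_1)(r_1 + n - r_2) = n(n + 19/6).
Evaluating step by step (a_0 = 1):
  n = 1: D(1) = 1(1 + 19/6) = 25/6; numerator = 3(1) = 3; a_1 = (3)/(25/6) = 18/25
  n = 2: D(2) = 2(2 + 19/6) = 31/3; numerator = 3(18/25) - 1(1) = 29/25; a_2 = (29/25)/(31/3) = 87/775
  n = 3: D(3) = 3(3 + 19/6) = 37/2; numerator = 3(87/775) - 1(18/25) = -297/775; a_3 = (-297/775)/(37/2) = -594/28675

r = 5/2; a_0 = 1; a_1 = 18/25; a_2 = 87/775; a_3 = -594/28675


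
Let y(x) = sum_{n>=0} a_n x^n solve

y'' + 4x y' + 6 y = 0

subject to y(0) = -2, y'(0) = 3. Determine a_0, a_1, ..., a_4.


Ansatz: y(x) = sum_{n>=0} a_n x^n, so y'(x) = sum_{n>=1} n a_n x^(n-1) and y''(x) = sum_{n>=2} n(n-1) a_n x^(n-2).
Substitute into P(x) y'' + Q(x) y' + R(x) y = 0 with P(x) = 1, Q(x) = 4x, R(x) = 6, and match powers of x.
Initial conditions: a_0 = -2, a_1 = 3.
Setting the coefficient of each power of x to zero and solving order by order (substituting the coefficients already found):
  x^0: 2 a_2 + 6 a_0 = 0  ->  2 a_2 = -6 a_0 = 12  ->  a_2 = 6
  x^1: 6 a_3 + 10 a_1 = 0  ->  6 a_3 = -10 a_1 = -30  ->  a_3 = -5
  x^2: 12 a_4 + 14 a_2 = 0  ->  12 a_4 = -14 a_2 = -84  ->  a_4 = -7
Truncated series: y(x) = -2 + 3 x + 6 x^2 - 5 x^3 - 7 x^4 + O(x^5).

a_0 = -2; a_1 = 3; a_2 = 6; a_3 = -5; a_4 = -7


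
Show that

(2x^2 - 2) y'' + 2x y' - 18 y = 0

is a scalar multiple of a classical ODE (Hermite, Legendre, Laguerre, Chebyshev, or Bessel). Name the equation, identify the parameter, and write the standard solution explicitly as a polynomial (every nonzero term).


All three coefficients share the factor -2; dividing through by -2 gives  (1 - x^2) y'' - x y' + 9 y = 0.
This matches the Chebyshev equation (1 - x^2) y'' - x y' + n^2 y = 0 (note the -x y' term, not -2x y') with n^2 = 9, so n = 3; the polynomial solution is T_3(x).
With y = sum_k a_k x^k, matching x^k gives (k+2)(k+1) a_{k+2} = (k^2 - n^2) a_k = (k - 3)(k + 3) a_k. The right side vanishes at k = 3, so the series with the parity of 3 terminates at degree 3.
Standard normalization: leading coefficient of T_n is 2^(n-1), so a_3 = 2^2 = 4. Work downward with a_k = (k+1)(k+2) a_{k+2} / ((k - 3)(k + 3)):
  a_1 = (2)(3)(4) / ((1 - 3)(1 + 3)) = 24/(-8) = -3
Hence T_3(x) = 4 x^3 - 3 x.

T_3(x); series = 4 x^3 - 3 x


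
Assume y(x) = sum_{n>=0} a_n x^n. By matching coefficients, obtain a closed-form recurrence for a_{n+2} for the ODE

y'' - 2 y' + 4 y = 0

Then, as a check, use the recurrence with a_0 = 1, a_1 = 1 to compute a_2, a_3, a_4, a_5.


Substitute y = sum_n a_n x^n.
y''(x) has coefficient (n+2)(n+1) a_{n+2} at x^n;
-2 y'(x) has coefficient -2 (n+1) a_{n+1} at x^n;
4 y(x) has coefficient 4 a_n at x^n.
Matching x^n: (n+2)(n+1) a_{n+2} - 2 (n+1) a_{n+1} + 4 a_n = 0.
Thus a_{n+2} = [2 (n+1) a_{n+1} - 4 a_n] / ((n+1)(n+2)).

Check with a_0 = 1, a_1 = 1 (apply the recurrence for n = 0, 1, 2, 3): a_0 = 1, a_1 = 1, a_2 = -1, a_3 = -4/3, a_4 = -1/3, a_5 = 2/15.

a_(n+2) = [2 (n+1) a_(n+1) - 4 a_n] / ((n+1)(n+2)); check: a_0 = 1, a_1 = 1, a_2 = -1, a_3 = -4/3, a_4 = -1/3, a_5 = 2/15


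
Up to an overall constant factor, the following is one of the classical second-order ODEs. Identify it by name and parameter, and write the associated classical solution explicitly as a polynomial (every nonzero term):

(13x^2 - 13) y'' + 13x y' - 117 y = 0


All three coefficients share the factor -13; dividing through by -13 gives  (1 - x^2) y'' - x y' + 9 y = 0.
This matches the Chebyshev equation (1 - x^2) y'' - x y' + n^2 y = 0 (note the -x y' term, not -2x y') with n^2 = 9, so n = 3; the polynomial solution is T_3(x).
With y = sum_k a_k x^k, matching x^k gives (k+2)(k+1) a_{k+2} = (k^2 - n^2) a_k = (k - 3)(k + 3) a_k. The right side vanishes at k = 3, so the series with the parity of 3 terminates at degree 3.
Standard normalization: leading coefficient of T_n is 2^(n-1), so a_3 = 2^2 = 4. Work downward with a_k = (k+1)(k+2) a_{k+2} / ((k - 3)(k + 3)):
  a_1 = (2)(3)(4) / ((1 - 3)(1 + 3)) = 24/(-8) = -3
Hence T_3(x) = 4 x^3 - 3 x.

T_3(x); series = 4 x^3 - 3 x


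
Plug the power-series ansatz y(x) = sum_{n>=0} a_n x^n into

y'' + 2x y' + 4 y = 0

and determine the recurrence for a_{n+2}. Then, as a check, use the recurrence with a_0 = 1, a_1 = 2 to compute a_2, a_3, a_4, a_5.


Substitute y = sum_n a_n x^n.
y''(x) has coefficient (n+2)(n+1) a_{n+2} at x^n;
2 x y'(x) has coefficient 2 n a_n at x^n (shift);
4 y(x) has coefficient 4 a_n at x^n.
Matching x^n: (n+2)(n+1) a_{n+2} + (2n + 4) a_n = 0.
Thus a_{n+2} = (-2n - 4) / ((n+1)(n+2)) * a_n.

Check with a_0 = 1, a_1 = 2 (apply the recurrence for n = 0, 1, 2, 3): a_0 = 1, a_1 = 2, a_2 = -2, a_3 = -2, a_4 = 4/3, a_5 = 1.

a_(n+2) = (-2n - 4) / ((n+1)(n+2)) * a_n; check: a_0 = 1, a_1 = 2, a_2 = -2, a_3 = -2, a_4 = 4/3, a_5 = 1


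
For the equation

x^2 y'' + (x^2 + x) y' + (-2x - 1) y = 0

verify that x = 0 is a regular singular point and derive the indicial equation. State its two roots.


Divide by x^2 to reach normal form y'' + P_1(x) y' + P_2(x) y = 0 with P_1(x) = 1 + 1/x and P_2(x) = -2/x - 1/x^2.
x = 0 is a singular point because the y'-coefficient 1 + 1/x has a pole at x = 0 and the y-coefficient -2/x - 1/x^2 has a pole at x = 0.
It is a regular singular point because x P_1(x) = p(x) = x + 1 and x^2 P_2(x) = q(x) = -2x - 1 are polynomials, hence analytic at x = 0.
p(0) = 1,  q(0) = -1.
Indicial equation: r(r-1) + p(0) r + q(0) = 0, i.e. r^2 + (p(0) - 1) r + q(0) = 0, i.e. r^2 - 1 = 0.
Discriminant: (0)^2 - 4(-1) = 4, so r = (0 ± 2)/2.
Solving: r_1 = 1, r_2 = -1.

indicial: r^2 - 1 = 0; roots r_1 = 1, r_2 = -1


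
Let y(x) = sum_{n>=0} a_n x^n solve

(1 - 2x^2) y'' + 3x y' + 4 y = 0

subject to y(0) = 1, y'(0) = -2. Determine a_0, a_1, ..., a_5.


Ansatz: y(x) = sum_{n>=0} a_n x^n, so y'(x) = sum_{n>=1} n a_n x^(n-1) and y''(x) = sum_{n>=2} n(n-1) a_n x^(n-2).
Substitute into P(x) y'' + Q(x) y' + R(x) y = 0 with P(x) = 1 - 2x^2, Q(x) = 3x, R(x) = 4, and match powers of x.
Initial conditions: a_0 = 1, a_1 = -2.
Setting the coefficient of each power of x to zero and solving order by order (substituting the coefficients already found):
  x^0: 2 a_2 + 4 a_0 = 0  ->  2 a_2 = -4 a_0 = -4  ->  a_2 = -2
  x^1: 6 a_3 + 7 a_1 = 0  ->  6 a_3 = -7 a_1 = 14  ->  a_3 = 7/3
  x^2: 12 a_4 + 6 a_2 = 0  ->  12 a_4 = -6 a_2 = 12  ->  a_4 = 1
  x^3: 20 a_5 + a_3 = 0  ->  20 a_5 = -a_3 = -7/3  ->  a_5 = -7/60
Truncated series: y(x) = 1 - 2 x - 2 x^2 + (7/3) x^3 + x^4 - (7/60) x^5 + O(x^6).

a_0 = 1; a_1 = -2; a_2 = -2; a_3 = 7/3; a_4 = 1; a_5 = -7/60


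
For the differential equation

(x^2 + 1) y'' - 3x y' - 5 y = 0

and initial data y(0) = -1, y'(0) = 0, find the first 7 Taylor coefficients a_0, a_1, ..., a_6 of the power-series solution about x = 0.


Ansatz: y(x) = sum_{n>=0} a_n x^n, so y'(x) = sum_{n>=1} n a_n x^(n-1) and y''(x) = sum_{n>=2} n(n-1) a_n x^(n-2).
Substitute into P(x) y'' + Q(x) y' + R(x) y = 0 with P(x) = x^2 + 1, Q(x) = -3x, R(x) = -5, and match powers of x.
Initial conditions: a_0 = -1, a_1 = 0.
Setting the coefficient of each power of x to zero and solving order by order (substituting the coefficients already found):
  x^0: 2 a_2 - 5 a_0 = 0  ->  2 a_2 = 5 a_0 = -5  ->  a_2 = -5/2
  x^1: 6 a_3 - 8 a_1 = 0  ->  6 a_3 = 8 a_1 = 0  ->  a_3 = 0
  x^2: 12 a_4 - 9 a_2 = 0  ->  12 a_4 = 9 a_2 = -45/2  ->  a_4 = -15/8
  x^3: 20 a_5 - 8 a_3 = 0  ->  20 a_5 = 8 a_3 = 0  ->  a_5 = 0
  x^4: 30 a_6 - 5 a_4 = 0  ->  30 a_6 = 5 a_4 = -75/8  ->  a_6 = -5/16
Truncated series: y(x) = -1 - (5/2) x^2 - (15/8) x^4 - (5/16) x^6 + O(x^7).

a_0 = -1; a_1 = 0; a_2 = -5/2; a_3 = 0; a_4 = -15/8; a_5 = 0; a_6 = -5/16


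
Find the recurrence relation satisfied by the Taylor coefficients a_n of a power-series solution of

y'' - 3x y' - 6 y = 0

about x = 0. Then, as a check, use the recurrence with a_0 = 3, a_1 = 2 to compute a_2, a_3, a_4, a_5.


Substitute y = sum_n a_n x^n.
y''(x) has coefficient (n+2)(n+1) a_{n+2} at x^n;
-3 x y'(x) has coefficient -3 n a_n at x^n (shift);
-6 y(x) has coefficient -6 a_n at x^n.
Matching x^n: (n+2)(n+1) a_{n+2} + (-3n - 6) a_n = 0.
Thus a_{n+2} = (3n + 6) / ((n+1)(n+2)) * a_n.

Check with a_0 = 3, a_1 = 2 (apply the recurrence for n = 0, 1, 2, 3): a_0 = 3, a_1 = 2, a_2 = 9, a_3 = 3, a_4 = 9, a_5 = 9/4.

a_(n+2) = (3n + 6) / ((n+1)(n+2)) * a_n; check: a_0 = 3, a_1 = 2, a_2 = 9, a_3 = 3, a_4 = 9, a_5 = 9/4


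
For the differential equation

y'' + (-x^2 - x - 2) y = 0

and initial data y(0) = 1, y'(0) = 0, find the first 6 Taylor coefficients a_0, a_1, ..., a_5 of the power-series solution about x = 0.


Ansatz: y(x) = sum_{n>=0} a_n x^n, so y'(x) = sum_{n>=1} n a_n x^(n-1) and y''(x) = sum_{n>=2} n(n-1) a_n x^(n-2).
Substitute into P(x) y'' + Q(x) y' + R(x) y = 0 with P(x) = 1, Q(x) = 0, R(x) = -x^2 - x - 2, and match powers of x.
Initial conditions: a_0 = 1, a_1 = 0.
Setting the coefficient of each power of x to zero and solving order by order (substituting the coefficients already found):
  x^0: 2 a_2 - 2 a_0 = 0  ->  2 a_2 = 2 a_0 = 2  ->  a_2 = 1
  x^1: 6 a_3 - 2 a_1 - a_0 = 0  ->  6 a_3 = 2 a_1 + a_0 = 1  ->  a_3 = 1/6
  x^2: 12 a_4 - 2 a_2 - a_1 - a_0 = 0  ->  12 a_4 = 2 a_2 + a_1 + a_0 = 3  ->  a_4 = 1/4
  x^3: 20 a_5 - 2 a_3 - a_2 - a_1 = 0  ->  20 a_5 = 2 a_3 + a_2 + a_1 = 4/3  ->  a_5 = 1/15
Truncated series: y(x) = 1 + x^2 + (1/6) x^3 + (1/4) x^4 + (1/15) x^5 + O(x^6).

a_0 = 1; a_1 = 0; a_2 = 1; a_3 = 1/6; a_4 = 1/4; a_5 = 1/15


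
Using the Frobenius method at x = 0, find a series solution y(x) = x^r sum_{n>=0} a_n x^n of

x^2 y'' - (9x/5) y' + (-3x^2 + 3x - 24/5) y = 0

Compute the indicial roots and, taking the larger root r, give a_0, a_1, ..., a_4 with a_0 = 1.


Write in Frobenius form y'' + (p(x)/x) y' + (q(x)/x^2) y = 0:
  p(x) = -9/5,  q(x) = -3x^2 + 3x - 24/5.
Indicial equation: r(r-1) + (-9/5) r + (-24/5) = 0 -> roots r_1 = 4, r_2 = -6/5.
Take r = r_1 = 4. Let y(x) = x^r sum_{n>=0} a_n x^n with a_0 = 1.
Substitute y = x^r sum a_n x^n and match x^{r+n}. The recurrence is
  D(n) a_n + 3 a_{n-1} - 3 a_{n-2} = 0,  where D(n) = (r+n)(r+n-1) + (-9/5)(r+n) + (-24/5).
  a_n = [-3 a_{n-1} + 3 a_{n-2}] / D(n).
Since the indicial polynomial factors as (r - r_1)(r - r_2), D(n) = (r_1 + n - r_1)(r_1 + n - r_2) = n(n + 26/5).
Evaluating step by step (a_0 = 1):
  n = 1: D(1) = 1(1 + 26/5) = 31/5; numerator = -3(1) = -3; a_1 = (-3)/(31/5) = -15/31
  n = 2: D(2) = 2(2 + 26/5) = 72/5; numerator = -3(-15/31) + 3(1) = 138/31; a_2 = (138/31)/(72/5) = 115/372
  n = 3: D(3) = 3(3 + 26/5) = 123/5; numerator = -3(115/372) + 3(-15/31) = -295/124; a_3 = (-295/124)/(123/5) = -1475/15252
  n = 4: D(4) = 4(4 + 26/5) = 184/5; numerator = -3(-1475/15252) + 3(115/372) = 3095/2542; a_4 = (3095/2542)/(184/5) = 15475/467728

r = 4; a_0 = 1; a_1 = -15/31; a_2 = 115/372; a_3 = -1475/15252; a_4 = 15475/467728


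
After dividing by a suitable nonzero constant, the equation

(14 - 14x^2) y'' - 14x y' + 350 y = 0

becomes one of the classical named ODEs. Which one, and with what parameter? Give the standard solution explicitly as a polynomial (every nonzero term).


All three coefficients share the factor 14; dividing through by 14 gives  (1 - x^2) y'' - x y' + 25 y = 0.
This matches the Chebyshev equation (1 - x^2) y'' - x y' + n^2 y = 0 (note the -x y' term, not -2x y') with n^2 = 25, so n = 5; the polynomial solution is T_5(x).
With y = sum_k a_k x^k, matching x^k gives (k+2)(k+1) a_{k+2} = (k^2 - n^2) a_k = (k - 5)(k + 5) a_k. The right side vanishes at k = 5, so the series with the parity of 5 terminates at degree 5.
Standard normalization: leading coefficient of T_n is 2^(n-1), so a_5 = 2^4 = 16. Work downward with a_k = (k+1)(k+2) a_{k+2} / ((k - 5)(k + 5)):
  a_3 = (4)(5)(16) / ((3 - 5)(3 + 5)) = 320/(-16) = -20
  a_1 = (2)(3)(-20) / ((1 - 5)(1 + 5)) = -120/(-24) = 5
Hence T_5(x) = 16 x^5 - 20 x^3 + 5 x.

T_5(x); series = 16 x^5 - 20 x^3 + 5 x


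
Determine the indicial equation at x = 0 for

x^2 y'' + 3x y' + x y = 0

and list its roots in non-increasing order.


Divide by x^2 to reach normal form y'' + P_1(x) y' + P_2(x) y = 0 with P_1(x) = 3/x and P_2(x) = 1/x.
x = 0 is a singular point because the y'-coefficient 3/x has a pole at x = 0 and the y-coefficient 1/x has a pole at x = 0.
It is a regular singular point because x P_1(x) = p(x) = 3 and x^2 P_2(x) = q(x) = x are polynomials, hence analytic at x = 0.
p(0) = 3,  q(0) = 0.
Indicial equation: r(r-1) + p(0) r + q(0) = 0, i.e. r^2 + (p(0) - 1) r + q(0) = 0, i.e. r^2 + 2 r = 0.
Discriminant: (2)^2 - 4(0) = 4, so r = (-2 ± 2)/2.
Solving: r_1 = 0, r_2 = -2.

indicial: r^2 + 2 r = 0; roots r_1 = 0, r_2 = -2


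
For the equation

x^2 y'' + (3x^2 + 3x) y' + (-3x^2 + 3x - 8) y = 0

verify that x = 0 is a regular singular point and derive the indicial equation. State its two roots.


Divide by x^2 to reach normal form y'' + P_1(x) y' + P_2(x) y = 0 with P_1(x) = 3 + 3/x and P_2(x) = -3 + 3/x - 8/x^2.
x = 0 is a singular point because the y'-coefficient 3 + 3/x has a pole at x = 0 and the y-coefficient -3 + 3/x - 8/x^2 has a pole at x = 0.
It is a regular singular point because x P_1(x) = p(x) = 3x + 3 and x^2 P_2(x) = q(x) = -3x^2 + 3x - 8 are polynomials, hence analytic at x = 0.
p(0) = 3,  q(0) = -8.
Indicial equation: r(r-1) + p(0) r + q(0) = 0, i.e. r^2 + (p(0) - 1) r + q(0) = 0, i.e. r^2 + 2 r - 8 = 0.
Discriminant: (2)^2 - 4(-8) = 36, so r = (-2 ± 6)/2.
Solving: r_1 = 2, r_2 = -4.

indicial: r^2 + 2 r - 8 = 0; roots r_1 = 2, r_2 = -4


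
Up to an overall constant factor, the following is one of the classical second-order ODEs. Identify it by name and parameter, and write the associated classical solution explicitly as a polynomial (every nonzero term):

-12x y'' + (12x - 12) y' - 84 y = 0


All three coefficients share the factor -12; dividing through by -12 gives  x y'' + (1 - x) y' + 7 y = 0.
This matches the Laguerre equation x y'' + (1 - x) y' + n y = 0 with n = 7; the polynomial solution is L_7(x).
With y = sum_k a_k x^k, matching x^k gives (k+1)k a_{k+1} + (k+1) a_{k+1} - k a_k + n a_k = 0, i.e. (k+1)^2 a_{k+1} = (k - n) a_k = (k - 7) a_k. The right side vanishes at k = 7, so the series terminates at degree 7.
Standard normalization L_n(0) = 1 gives a_0 = 1. Work upward with a_{k+1} = (k - 7) a_k / (k+1)^2:
  a_1 = (0 - 7)(1) / 1^2 = -7/1 = -7
  a_2 = (1 - 7)(-7) / 2^2 = 42/4 = 21/2
  a_3 = (2 - 7)(21/2) / 3^2 = (-105/2)/9 = -35/6
  a_4 = (3 - 7)(-35/6) / 4^2 = (70/3)/16 = 35/24
  a_5 = (4 - 7)(35/24) / 5^2 = (-35/8)/25 = -7/40
  a_6 = (5 - 7)(-7/40) / 6^2 = (7/20)/36 = 7/720
  a_7 = (6 - 7)(7/720) / 7^2 = (-7/720)/49 = -1/5040
Hence L_7(x) = -x^7/5040 + 7 x^6/720 - 7 x^5/40 + 35 x^4/24 - 35 x^3/6 + 21 x^2/2 - 7 x + 1.

L_7(x); series = -x^7/5040 + 7 x^6/720 - 7 x^5/40 + 35 x^4/24 - 35 x^3/6 + 21 x^2/2 - 7 x + 1


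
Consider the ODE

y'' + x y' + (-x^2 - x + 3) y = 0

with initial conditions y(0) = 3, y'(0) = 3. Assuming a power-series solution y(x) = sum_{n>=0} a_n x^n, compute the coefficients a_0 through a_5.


Ansatz: y(x) = sum_{n>=0} a_n x^n, so y'(x) = sum_{n>=1} n a_n x^(n-1) and y''(x) = sum_{n>=2} n(n-1) a_n x^(n-2).
Substitute into P(x) y'' + Q(x) y' + R(x) y = 0 with P(x) = 1, Q(x) = x, R(x) = -x^2 - x + 3, and match powers of x.
Initial conditions: a_0 = 3, a_1 = 3.
Setting the coefficient of each power of x to zero and solving order by order (substituting the coefficients already found):
  x^0: 2 a_2 + 3 a_0 = 0  ->  2 a_2 = -3 a_0 = -9  ->  a_2 = -9/2
  x^1: 6 a_3 + 4 a_1 - a_0 = 0  ->  6 a_3 = -4 a_1 + a_0 = -9  ->  a_3 = -3/2
  x^2: 12 a_4 + 5 a_2 - a_1 - a_0 = 0  ->  12 a_4 = -5 a_2 + a_1 + a_0 = 57/2  ->  a_4 = 19/8
  x^3: 20 a_5 + 6 a_3 - a_2 - a_1 = 0  ->  20 a_5 = -6 a_3 + a_2 + a_1 = 15/2  ->  a_5 = 3/8
Truncated series: y(x) = 3 + 3 x - (9/2) x^2 - (3/2) x^3 + (19/8) x^4 + (3/8) x^5 + O(x^6).

a_0 = 3; a_1 = 3; a_2 = -9/2; a_3 = -3/2; a_4 = 19/8; a_5 = 3/8


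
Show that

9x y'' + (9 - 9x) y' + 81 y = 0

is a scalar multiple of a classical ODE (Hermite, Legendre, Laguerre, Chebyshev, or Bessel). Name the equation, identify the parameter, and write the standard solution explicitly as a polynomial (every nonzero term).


All three coefficients share the factor 9; dividing through by 9 gives  x y'' + (1 - x) y' + 9 y = 0.
This matches the Laguerre equation x y'' + (1 - x) y' + n y = 0 with n = 9; the polynomial solution is L_9(x).
With y = sum_k a_k x^k, matching x^k gives (k+1)k a_{k+1} + (k+1) a_{k+1} - k a_k + n a_k = 0, i.e. (k+1)^2 a_{k+1} = (k - n) a_k = (k - 9) a_k. The right side vanishes at k = 9, so the series terminates at degree 9.
Standard normalization L_n(0) = 1 gives a_0 = 1. Work upward with a_{k+1} = (k - 9) a_k / (k+1)^2:
  a_1 = (0 - 9)(1) / 1^2 = -9/1 = -9
  a_2 = (1 - 9)(-9) / 2^2 = 72/4 = 18
  a_3 = (2 - 9)(18) / 3^2 = -126/9 = -14
  a_4 = (3 - 9)(-14) / 4^2 = 84/16 = 21/4
  a_5 = (4 - 9)(21/4) / 5^2 = (-105/4)/25 = -21/20
  a_6 = (5 - 9)(-21/20) / 6^2 = (21/5)/36 = 7/60
  a_7 = (6 - 9)(7/60) / 7^2 = (-7/20)/49 = -1/140
  a_8 = (7 - 9)(-1/140) / 8^2 = (1/70)/64 = 1/4480
  a_9 = (8 - 9)(1/4480) / 9^2 = (-1/4480)/81 = -1/362880
Hence L_9(x) = -x^9/362880 + x^8/4480 - x^7/140 + 7 x^6/60 - 21 x^5/20 + 21 x^4/4 - 14 x^3 + 18 x^2 - 9 x + 1.

L_9(x); series = -x^9/362880 + x^8/4480 - x^7/140 + 7 x^6/60 - 21 x^5/20 + 21 x^4/4 - 14 x^3 + 18 x^2 - 9 x + 1


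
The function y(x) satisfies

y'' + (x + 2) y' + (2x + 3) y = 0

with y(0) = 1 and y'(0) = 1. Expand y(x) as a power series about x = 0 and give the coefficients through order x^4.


Ansatz: y(x) = sum_{n>=0} a_n x^n, so y'(x) = sum_{n>=1} n a_n x^(n-1) and y''(x) = sum_{n>=2} n(n-1) a_n x^(n-2).
Substitute into P(x) y'' + Q(x) y' + R(x) y = 0 with P(x) = 1, Q(x) = x + 2, R(x) = 2x + 3, and match powers of x.
Initial conditions: a_0 = 1, a_1 = 1.
Setting the coefficient of each power of x to zero and solving order by order (substituting the coefficients already found):
  x^0: 2 a_2 + 2 a_1 + 3 a_0 = 0  ->  2 a_2 = -2 a_1 - 3 a_0 = -5  ->  a_2 = -5/2
  x^1: 6 a_3 + 4 a_2 + 4 a_1 + 2 a_0 = 0  ->  6 a_3 = -4 a_2 - 4 a_1 - 2 a_0 = 4  ->  a_3 = 2/3
  x^2: 12 a_4 + 6 a_3 + 5 a_2 + 2 a_1 = 0  ->  12 a_4 = -6 a_3 - 5 a_2 - 2 a_1 = 13/2  ->  a_4 = 13/24
Truncated series: y(x) = 1 + x - (5/2) x^2 + (2/3) x^3 + (13/24) x^4 + O(x^5).

a_0 = 1; a_1 = 1; a_2 = -5/2; a_3 = 2/3; a_4 = 13/24


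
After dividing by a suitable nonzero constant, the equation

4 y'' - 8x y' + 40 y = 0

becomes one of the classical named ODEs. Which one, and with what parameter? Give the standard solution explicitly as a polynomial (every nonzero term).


All three coefficients share the factor 4; dividing through by 4 gives  y'' - 2x y' + 10 y = 0.
This matches the Hermite equation y'' - 2x y' + 2n y = 0 with 2n = 10, so n = 5; the polynomial solution is H_5(x).
With y = sum_k a_k x^k, matching x^k gives (k+2)(k+1) a_{k+2} = 2(k - n) a_k = 2(k - 5) a_k. The right side vanishes at k = 5, so the series with the parity of 5 terminates at degree 5.
Standard normalization: leading coefficient of H_n is 2^n, so a_5 = 2^5 = 32. Work downward with a_k = (k+1)(k+2) a_{k+2} / (2(k - n)):
  a_3 = (4)(5)(32) / (2(3 - 5)) = 640/(-4) = -160
  a_1 = (2)(3)(-160) / (2(1 - 5)) = -960/(-8) = 120
Hence H_5(x) = 32 x^5 - 160 x^3 + 120 x.

H_5(x); series = 32 x^5 - 160 x^3 + 120 x


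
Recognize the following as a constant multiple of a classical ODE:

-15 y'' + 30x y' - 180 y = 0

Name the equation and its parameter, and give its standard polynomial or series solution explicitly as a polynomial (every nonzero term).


All three coefficients share the factor -15; dividing through by -15 gives  y'' - 2x y' + 12 y = 0.
This matches the Hermite equation y'' - 2x y' + 2n y = 0 with 2n = 12, so n = 6; the polynomial solution is H_6(x).
With y = sum_k a_k x^k, matching x^k gives (k+2)(k+1) a_{k+2} = 2(k - n) a_k = 2(k - 6) a_k. The right side vanishes at k = 6, so the series with the parity of 6 terminates at degree 6.
Standard normalization: leading coefficient of H_n is 2^n, so a_6 = 2^6 = 64. Work downward with a_k = (k+1)(k+2) a_{k+2} / (2(k - n)):
  a_4 = (5)(6)(64) / (2(4 - 6)) = 1920/(-4) = -480
  a_2 = (3)(4)(-480) / (2(2 - 6)) = -5760/(-8) = 720
  a_0 = (1)(2)(720) / (2(0 - 6)) = 1440/(-12) = -120
Hence H_6(x) = 64 x^6 - 480 x^4 + 720 x^2 - 120.

H_6(x); series = 64 x^6 - 480 x^4 + 720 x^2 - 120


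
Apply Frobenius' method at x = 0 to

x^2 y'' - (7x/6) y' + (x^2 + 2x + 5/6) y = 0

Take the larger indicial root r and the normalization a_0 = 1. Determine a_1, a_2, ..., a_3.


Write in Frobenius form y'' + (p(x)/x) y' + (q(x)/x^2) y = 0:
  p(x) = -7/6,  q(x) = x^2 + 2x + 5/6.
Indicial equation: r(r-1) + (-7/6) r + (5/6) = 0 -> roots r_1 = 5/3, r_2 = 1/2.
Take r = r_1 = 5/3. Let y(x) = x^r sum_{n>=0} a_n x^n with a_0 = 1.
Substitute y = x^r sum a_n x^n and match x^{r+n}. The recurrence is
  D(n) a_n + 2 a_{n-1} + 1 a_{n-2} = 0,  where D(n) = (r+n)(r+n-1) + (-7/6)(r+n) + (5/6).
  a_n = [-2 a_{n-1} - 1 a_{n-2}] / D(n).
Since the indicial polynomial factors as (r - r_1)(r - r_2), D(n) = (r_1 + n - r_1)(r_1 + n - r_2) = n(n + 7/6).
Evaluating step by step (a_0 = 1):
  n = 1: D(1) = 1(1 + 7/6) = 13/6; numerator = -2(1) = -2; a_1 = (-2)/(13/6) = -12/13
  n = 2: D(2) = 2(2 + 7/6) = 19/3; numerator = -2(-12/13) - 1(1) = 11/13; a_2 = (11/13)/(19/3) = 33/247
  n = 3: D(3) = 3(3 + 7/6) = 25/2; numerator = -2(33/247) - 1(-12/13) = 162/247; a_3 = (162/247)/(25/2) = 324/6175

r = 5/3; a_0 = 1; a_1 = -12/13; a_2 = 33/247; a_3 = 324/6175


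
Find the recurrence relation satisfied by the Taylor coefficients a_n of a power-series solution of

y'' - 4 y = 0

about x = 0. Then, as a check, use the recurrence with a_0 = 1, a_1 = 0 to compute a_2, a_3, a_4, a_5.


Substitute y = sum_n a_n x^n into y'' + (const) y = 0.
y''(x) = sum_{n>=0} (n+2)(n+1) a_{n+2} x^n.
The ODE becomes sum_n [(n+2)(n+1) a_{n+2} - 4 a_n] x^n = 0.
Setting each coefficient to zero gives the recurrence:
  (n+2)(n+1) a_{n+2} - 4 a_n = 0,
  a_{n+2} = 4 / ((n+1)(n+2)) a_n.

Check with a_0 = 1, a_1 = 0 (apply the recurrence for n = 0, 1, 2, 3): a_0 = 1, a_1 = 0, a_2 = 2, a_3 = 0, a_4 = 2/3, a_5 = 0.

a_{n+2} = 4/((n+1)(n+2)) * a_n; check: a_0 = 1, a_1 = 0, a_2 = 2, a_3 = 0, a_4 = 2/3, a_5 = 0


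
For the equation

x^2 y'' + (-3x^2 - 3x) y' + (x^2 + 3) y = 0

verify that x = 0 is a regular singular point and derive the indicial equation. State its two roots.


Divide by x^2 to reach normal form y'' + P_1(x) y' + P_2(x) y = 0 with P_1(x) = -3 - 3/x and P_2(x) = 1 + 3/x^2.
x = 0 is a singular point because the y'-coefficient -3 - 3/x has a pole at x = 0 and the y-coefficient 1 + 3/x^2 has a pole at x = 0.
It is a regular singular point because x P_1(x) = p(x) = -3x - 3 and x^2 P_2(x) = q(x) = x^2 + 3 are polynomials, hence analytic at x = 0.
p(0) = -3,  q(0) = 3.
Indicial equation: r(r-1) + p(0) r + q(0) = 0, i.e. r^2 + (p(0) - 1) r + q(0) = 0, i.e. r^2 - 4 r + 3 = 0.
Discriminant: (-4)^2 - 4(3) = 4, so r = (4 ± 2)/2.
Solving: r_1 = 3, r_2 = 1.

indicial: r^2 - 4 r + 3 = 0; roots r_1 = 3, r_2 = 1


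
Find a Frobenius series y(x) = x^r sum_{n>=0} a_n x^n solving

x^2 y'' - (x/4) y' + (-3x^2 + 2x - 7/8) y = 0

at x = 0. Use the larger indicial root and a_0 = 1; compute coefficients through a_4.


Write in Frobenius form y'' + (p(x)/x) y' + (q(x)/x^2) y = 0:
  p(x) = -1/4,  q(x) = -3x^2 + 2x - 7/8.
Indicial equation: r(r-1) + (-1/4) r + (-7/8) = 0 -> roots r_1 = 7/4, r_2 = -1/2.
Take r = r_1 = 7/4. Let y(x) = x^r sum_{n>=0} a_n x^n with a_0 = 1.
Substitute y = x^r sum a_n x^n and match x^{r+n}. The recurrence is
  D(n) a_n + 2 a_{n-1} - 3 a_{n-2} = 0,  where D(n) = (r+n)(r+n-1) + (-1/4)(r+n) + (-7/8).
  a_n = [-2 a_{n-1} + 3 a_{n-2}] / D(n).
Since the indicial polynomial factors as (r - r_1)(r - r_2), D(n) = (r_1 + n - r_1)(r_1 + n - r_2) = n(n + 9/4).
Evaluating step by step (a_0 = 1):
  n = 1: D(1) = 1(1 + 9/4) = 13/4; numerator = -2(1) = -2; a_1 = (-2)/(13/4) = -8/13
  n = 2: D(2) = 2(2 + 9/4) = 17/2; numerator = -2(-8/13) + 3(1) = 55/13; a_2 = (55/13)/(17/2) = 110/221
  n = 3: D(3) = 3(3 + 9/4) = 63/4; numerator = -2(110/221) + 3(-8/13) = -628/221; a_3 = (-628/221)/(63/4) = -2512/13923
  n = 4: D(4) = 4(4 + 9/4) = 25; numerator = -2(-2512/13923) + 3(110/221) = 25814/13923; a_4 = (25814/13923)/(25) = 25814/348075

r = 7/4; a_0 = 1; a_1 = -8/13; a_2 = 110/221; a_3 = -2512/13923; a_4 = 25814/348075


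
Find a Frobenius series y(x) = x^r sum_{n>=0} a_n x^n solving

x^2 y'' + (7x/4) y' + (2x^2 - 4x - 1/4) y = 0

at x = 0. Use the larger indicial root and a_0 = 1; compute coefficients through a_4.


Write in Frobenius form y'' + (p(x)/x) y' + (q(x)/x^2) y = 0:
  p(x) = 7/4,  q(x) = 2x^2 - 4x - 1/4.
Indicial equation: r(r-1) + (7/4) r + (-1/4) = 0 -> roots r_1 = 1/4, r_2 = -1.
Take r = r_1 = 1/4. Let y(x) = x^r sum_{n>=0} a_n x^n with a_0 = 1.
Substitute y = x^r sum a_n x^n and match x^{r+n}. The recurrence is
  D(n) a_n - 4 a_{n-1} + 2 a_{n-2} = 0,  where D(n) = (r+n)(r+n-1) + (7/4)(r+n) + (-1/4).
  a_n = [4 a_{n-1} - 2 a_{n-2}] / D(n).
Since the indicial polynomial factors as (r - r_1)(r - r_2), D(n) = (r_1 + n - r_1)(r_1 + n - r_2) = n(n + 5/4).
Evaluating step by step (a_0 = 1):
  n = 1: D(1) = 1(1 + 5/4) = 9/4; numerator = 4(1) = 4; a_1 = (4)/(9/4) = 16/9
  n = 2: D(2) = 2(2 + 5/4) = 13/2; numerator = 4(16/9) - 2(1) = 46/9; a_2 = (46/9)/(13/2) = 92/117
  n = 3: D(3) = 3(3 + 5/4) = 51/4; numerator = 4(92/117) - 2(16/9) = -16/39; a_3 = (-16/39)/(51/4) = -64/1989
  n = 4: D(4) = 4(4 + 5/4) = 21; numerator = 4(-64/1989) - 2(92/117) = -376/221; a_4 = (-376/221)/(21) = -376/4641

r = 1/4; a_0 = 1; a_1 = 16/9; a_2 = 92/117; a_3 = -64/1989; a_4 = -376/4641


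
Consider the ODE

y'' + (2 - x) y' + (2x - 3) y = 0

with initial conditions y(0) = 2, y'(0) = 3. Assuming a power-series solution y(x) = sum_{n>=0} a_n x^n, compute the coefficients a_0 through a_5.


Ansatz: y(x) = sum_{n>=0} a_n x^n, so y'(x) = sum_{n>=1} n a_n x^(n-1) and y''(x) = sum_{n>=2} n(n-1) a_n x^(n-2).
Substitute into P(x) y'' + Q(x) y' + R(x) y = 0 with P(x) = 1, Q(x) = 2 - x, R(x) = 2x - 3, and match powers of x.
Initial conditions: a_0 = 2, a_1 = 3.
Setting the coefficient of each power of x to zero and solving order by order (substituting the coefficients already found):
  x^0: 2 a_2 + 2 a_1 - 3 a_0 = 0  ->  2 a_2 = -2 a_1 + 3 a_0 = 0  ->  a_2 = 0
  x^1: 6 a_3 + 4 a_2 - 4 a_1 + 2 a_0 = 0  ->  6 a_3 = -4 a_2 + 4 a_1 - 2 a_0 = 8  ->  a_3 = 4/3
  x^2: 12 a_4 + 6 a_3 - 5 a_2 + 2 a_1 = 0  ->  12 a_4 = -6 a_3 + 5 a_2 - 2 a_1 = -14  ->  a_4 = -7/6
  x^3: 20 a_5 + 8 a_4 - 6 a_3 + 2 a_2 = 0  ->  20 a_5 = -8 a_4 + 6 a_3 - 2 a_2 = 52/3  ->  a_5 = 13/15
Truncated series: y(x) = 2 + 3 x + (4/3) x^3 - (7/6) x^4 + (13/15) x^5 + O(x^6).

a_0 = 2; a_1 = 3; a_2 = 0; a_3 = 4/3; a_4 = -7/6; a_5 = 13/15


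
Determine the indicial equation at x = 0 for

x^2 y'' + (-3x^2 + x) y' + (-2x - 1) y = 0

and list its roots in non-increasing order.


Divide by x^2 to reach normal form y'' + P_1(x) y' + P_2(x) y = 0 with P_1(x) = -3 + 1/x and P_2(x) = -2/x - 1/x^2.
x = 0 is a singular point because the y'-coefficient -3 + 1/x has a pole at x = 0 and the y-coefficient -2/x - 1/x^2 has a pole at x = 0.
It is a regular singular point because x P_1(x) = p(x) = 1 - 3x and x^2 P_2(x) = q(x) = -2x - 1 are polynomials, hence analytic at x = 0.
p(0) = 1,  q(0) = -1.
Indicial equation: r(r-1) + p(0) r + q(0) = 0, i.e. r^2 + (p(0) - 1) r + q(0) = 0, i.e. r^2 - 1 = 0.
Discriminant: (0)^2 - 4(-1) = 4, so r = (0 ± 2)/2.
Solving: r_1 = 1, r_2 = -1.

indicial: r^2 - 1 = 0; roots r_1 = 1, r_2 = -1


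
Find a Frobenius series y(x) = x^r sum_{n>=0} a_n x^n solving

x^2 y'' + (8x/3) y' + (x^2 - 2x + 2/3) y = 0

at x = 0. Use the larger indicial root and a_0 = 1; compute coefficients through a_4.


Write in Frobenius form y'' + (p(x)/x) y' + (q(x)/x^2) y = 0:
  p(x) = 8/3,  q(x) = x^2 - 2x + 2/3.
Indicial equation: r(r-1) + (8/3) r + (2/3) = 0 -> roots r_1 = -2/3, r_2 = -1.
Take r = r_1 = -2/3. Let y(x) = x^r sum_{n>=0} a_n x^n with a_0 = 1.
Substitute y = x^r sum a_n x^n and match x^{r+n}. The recurrence is
  D(n) a_n - 2 a_{n-1} + 1 a_{n-2} = 0,  where D(n) = (r+n)(r+n-1) + (8/3)(r+n) + (2/3).
  a_n = [2 a_{n-1} - 1 a_{n-2}] / D(n).
Since the indicial polynomial factors as (r - r_1)(r - r_2), D(n) = (r_1 + n - r_1)(r_1 + n - r_2) = n(n + 1/3).
Evaluating step by step (a_0 = 1):
  n = 1: D(1) = 1(1 + 1/3) = 4/3; numerator = 2(1) = 2; a_1 = (2)/(4/3) = 3/2
  n = 2: D(2) = 2(2 + 1/3) = 14/3; numerator = 2(3/2) - 1(1) = 2; a_2 = (2)/(14/3) = 3/7
  n = 3: D(3) = 3(3 + 1/3) = 10; numerator = 2(3/7) - 1(3/2) = -9/14; a_3 = (-9/14)/(10) = -9/140
  n = 4: D(4) = 4(4 + 1/3) = 52/3; numerator = 2(-9/140) - 1(3/7) = -39/70; a_4 = (-39/70)/(52/3) = -9/280

r = -2/3; a_0 = 1; a_1 = 3/2; a_2 = 3/7; a_3 = -9/140; a_4 = -9/280


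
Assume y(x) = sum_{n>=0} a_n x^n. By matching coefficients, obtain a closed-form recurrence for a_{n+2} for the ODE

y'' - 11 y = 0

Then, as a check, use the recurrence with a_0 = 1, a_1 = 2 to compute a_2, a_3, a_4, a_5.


Substitute y = sum_n a_n x^n into y'' + (const) y = 0.
y''(x) = sum_{n>=0} (n+2)(n+1) a_{n+2} x^n.
The ODE becomes sum_n [(n+2)(n+1) a_{n+2} - 11 a_n] x^n = 0.
Setting each coefficient to zero gives the recurrence:
  (n+2)(n+1) a_{n+2} - 11 a_n = 0,
  a_{n+2} = 11 / ((n+1)(n+2)) a_n.

Check with a_0 = 1, a_1 = 2 (apply the recurrence for n = 0, 1, 2, 3): a_0 = 1, a_1 = 2, a_2 = 11/2, a_3 = 11/3, a_4 = 121/24, a_5 = 121/60.

a_{n+2} = 11/((n+1)(n+2)) * a_n; check: a_0 = 1, a_1 = 2, a_2 = 11/2, a_3 = 11/3, a_4 = 121/24, a_5 = 121/60


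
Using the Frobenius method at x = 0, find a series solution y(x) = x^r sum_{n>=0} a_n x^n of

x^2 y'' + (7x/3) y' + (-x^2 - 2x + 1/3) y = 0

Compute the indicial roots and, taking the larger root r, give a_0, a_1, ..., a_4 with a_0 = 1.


Write in Frobenius form y'' + (p(x)/x) y' + (q(x)/x^2) y = 0:
  p(x) = 7/3,  q(x) = -x^2 - 2x + 1/3.
Indicial equation: r(r-1) + (7/3) r + (1/3) = 0 -> roots r_1 = -1/3, r_2 = -1.
Take r = r_1 = -1/3. Let y(x) = x^r sum_{n>=0} a_n x^n with a_0 = 1.
Substitute y = x^r sum a_n x^n and match x^{r+n}. The recurrence is
  D(n) a_n - 2 a_{n-1} - 1 a_{n-2} = 0,  where D(n) = (r+n)(r+n-1) + (7/3)(r+n) + (1/3).
  a_n = [2 a_{n-1} + 1 a_{n-2}] / D(n).
Since the indicial polynomial factors as (r - r_1)(r - r_2), D(n) = (r_1 + n - r_1)(r_1 + n - r_2) = n(n + 2/3).
Evaluating step by step (a_0 = 1):
  n = 1: D(1) = 1(1 + 2/3) = 5/3; numerator = 2(1) = 2; a_1 = (2)/(5/3) = 6/5
  n = 2: D(2) = 2(2 + 2/3) = 16/3; numerator = 2(6/5) + 1(1) = 17/5; a_2 = (17/5)/(16/3) = 51/80
  n = 3: D(3) = 3(3 + 2/3) = 11; numerator = 2(51/80) + 1(6/5) = 99/40; a_3 = (99/40)/(11) = 9/40
  n = 4: D(4) = 4(4 + 2/3) = 56/3; numerator = 2(9/40) + 1(51/80) = 87/80; a_4 = (87/80)/(56/3) = 261/4480

r = -1/3; a_0 = 1; a_1 = 6/5; a_2 = 51/80; a_3 = 9/40; a_4 = 261/4480


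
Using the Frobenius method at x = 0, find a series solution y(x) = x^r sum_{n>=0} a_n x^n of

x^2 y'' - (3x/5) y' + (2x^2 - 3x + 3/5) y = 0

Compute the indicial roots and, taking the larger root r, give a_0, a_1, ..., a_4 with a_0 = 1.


Write in Frobenius form y'' + (p(x)/x) y' + (q(x)/x^2) y = 0:
  p(x) = -3/5,  q(x) = 2x^2 - 3x + 3/5.
Indicial equation: r(r-1) + (-3/5) r + (3/5) = 0 -> roots r_1 = 1, r_2 = 3/5.
Take r = r_1 = 1. Let y(x) = x^r sum_{n>=0} a_n x^n with a_0 = 1.
Substitute y = x^r sum a_n x^n and match x^{r+n}. The recurrence is
  D(n) a_n - 3 a_{n-1} + 2 a_{n-2} = 0,  where D(n) = (r+n)(r+n-1) + (-3/5)(r+n) + (3/5).
  a_n = [3 a_{n-1} - 2 a_{n-2}] / D(n).
Since the indicial polynomial factors as (r - r_1)(r - r_2), D(n) = (r_1 + n - r_1)(r_1 + n - r_2) = n(n + 2/5).
Evaluating step by step (a_0 = 1):
  n = 1: D(1) = 1(1 + 2/5) = 7/5; numerator = 3(1) = 3; a_1 = (3)/(7/5) = 15/7
  n = 2: D(2) = 2(2 + 2/5) = 24/5; numerator = 3(15/7) - 2(1) = 31/7; a_2 = (31/7)/(24/5) = 155/168
  n = 3: D(3) = 3(3 + 2/5) = 51/5; numerator = 3(155/168) - 2(15/7) = -85/56; a_3 = (-85/56)/(51/5) = -25/168
  n = 4: D(4) = 4(4 + 2/5) = 88/5; numerator = 3(-25/168) - 2(155/168) = -55/24; a_4 = (-55/24)/(88/5) = -25/192

r = 1; a_0 = 1; a_1 = 15/7; a_2 = 155/168; a_3 = -25/168; a_4 = -25/192


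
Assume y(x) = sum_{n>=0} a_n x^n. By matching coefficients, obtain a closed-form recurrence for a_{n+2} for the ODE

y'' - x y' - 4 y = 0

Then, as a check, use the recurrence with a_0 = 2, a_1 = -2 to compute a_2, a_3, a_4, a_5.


Substitute y = sum_n a_n x^n.
y''(x) has coefficient (n+2)(n+1) a_{n+2} at x^n;
-x y'(x) has coefficient -n a_n at x^n (shift);
-4 y(x) has coefficient -4 a_n at x^n.
Matching x^n: (n+2)(n+1) a_{n+2} + (-n - 4) a_n = 0.
Thus a_{n+2} = (n + 4) / ((n+1)(n+2)) * a_n.

Check with a_0 = 2, a_1 = -2 (apply the recurrence for n = 0, 1, 2, 3): a_0 = 2, a_1 = -2, a_2 = 4, a_3 = -5/3, a_4 = 2, a_5 = -7/12.

a_(n+2) = (n + 4) / ((n+1)(n+2)) * a_n; check: a_0 = 2, a_1 = -2, a_2 = 4, a_3 = -5/3, a_4 = 2, a_5 = -7/12


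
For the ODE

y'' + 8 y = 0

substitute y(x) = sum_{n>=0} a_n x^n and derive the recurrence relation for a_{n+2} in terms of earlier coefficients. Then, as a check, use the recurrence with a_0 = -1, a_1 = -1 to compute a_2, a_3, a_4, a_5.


Substitute y = sum_n a_n x^n into y'' + (const) y = 0.
y''(x) = sum_{n>=0} (n+2)(n+1) a_{n+2} x^n.
The ODE becomes sum_n [(n+2)(n+1) a_{n+2} + 8 a_n] x^n = 0.
Setting each coefficient to zero gives the recurrence:
  (n+2)(n+1) a_{n+2} + 8 a_n = 0,
  a_{n+2} = -8 / ((n+1)(n+2)) a_n.

Check with a_0 = -1, a_1 = -1 (apply the recurrence for n = 0, 1, 2, 3): a_0 = -1, a_1 = -1, a_2 = 4, a_3 = 4/3, a_4 = -8/3, a_5 = -8/15.

a_{n+2} = -8/((n+1)(n+2)) * a_n; check: a_0 = -1, a_1 = -1, a_2 = 4, a_3 = 4/3, a_4 = -8/3, a_5 = -8/15
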